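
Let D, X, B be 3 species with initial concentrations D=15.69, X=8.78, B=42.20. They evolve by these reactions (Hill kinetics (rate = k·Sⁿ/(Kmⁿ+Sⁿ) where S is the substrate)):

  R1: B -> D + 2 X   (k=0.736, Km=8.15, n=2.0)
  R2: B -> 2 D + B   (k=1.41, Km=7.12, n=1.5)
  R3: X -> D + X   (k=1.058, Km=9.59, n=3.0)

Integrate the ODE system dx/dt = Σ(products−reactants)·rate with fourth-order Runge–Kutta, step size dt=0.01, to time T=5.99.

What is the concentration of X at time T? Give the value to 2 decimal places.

X at T = 17.25

RK4 with dt=0.01: 599 steps to T=5.99. Trajectory (selected grid times):
t=0.00: D=15.69 X=8.78 B=42.20
t=0.67: D=18.27 X=9.73 B=41.72
t=1.33: D=20.85 X=10.67 B=41.26
t=2.00: D=23.52 X=11.61 B=40.78
t=2.66: D=26.19 X=12.55 B=40.32
t=3.33: D=28.93 X=13.50 B=39.84
t=3.99: D=31.65 X=14.43 B=39.38
t=4.66: D=34.43 X=15.37 B=38.90
t=5.32: D=37.19 X=16.30 B=38.44
t=5.99: D=40.01 X=17.25 B=37.97
Read off X at T=5.99: 17.25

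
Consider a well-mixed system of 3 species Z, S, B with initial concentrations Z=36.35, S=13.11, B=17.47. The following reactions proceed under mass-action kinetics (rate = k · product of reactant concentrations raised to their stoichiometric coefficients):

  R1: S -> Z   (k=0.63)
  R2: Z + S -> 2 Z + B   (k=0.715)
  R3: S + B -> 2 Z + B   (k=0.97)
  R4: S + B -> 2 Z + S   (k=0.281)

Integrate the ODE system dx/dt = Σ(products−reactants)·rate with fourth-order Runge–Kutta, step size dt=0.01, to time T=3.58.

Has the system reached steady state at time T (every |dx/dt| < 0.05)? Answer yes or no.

Steady state at T: yes

RK4 with dt=0.01: 358 steps to T=3.58. Trajectory (selected grid times):
t=0.00: Z=36.35 S=13.11 B=17.47
t=0.40: Z=57.17 S=0.00 B=24.13
t=0.80: Z=57.17 S=0.00 B=24.13
t=1.19: Z=57.17 S=0.00 B=24.13
t=1.59: Z=57.17 S=0.00 B=24.13
t=1.99: Z=57.17 S=0.00 B=24.13
t=2.39: Z=57.17 S=0.00 B=24.13
t=2.78: Z=57.17 S=0.00 B=24.13
t=3.18: Z=57.17 S=0.00 B=24.13
t=3.58: Z=57.17 S=0.00 B=24.13
Rates at T: R1=0.0000, R2=0.0000, R3=0.0000, R4=0.0000
dx/dt at T (Σ net stoichiometry × rate): Z=+0.0000, S=-0.0000, B=+0.0000
Largest |dx/dt| is |+0.0000| (Z) < 0.05 → steady.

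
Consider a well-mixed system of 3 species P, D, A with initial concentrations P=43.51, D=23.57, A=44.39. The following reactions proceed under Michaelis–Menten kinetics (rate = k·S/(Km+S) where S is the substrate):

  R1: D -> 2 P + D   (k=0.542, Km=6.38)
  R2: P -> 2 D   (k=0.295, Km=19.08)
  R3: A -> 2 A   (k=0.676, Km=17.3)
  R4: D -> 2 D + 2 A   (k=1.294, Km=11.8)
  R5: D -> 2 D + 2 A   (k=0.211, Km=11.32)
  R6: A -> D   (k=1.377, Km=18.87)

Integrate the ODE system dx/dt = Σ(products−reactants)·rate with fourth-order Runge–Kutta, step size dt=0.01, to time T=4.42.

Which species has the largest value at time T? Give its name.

Dominant species at T: A

RK4 with dt=0.01: 442 steps to T=4.42. Trajectory (selected grid times):
t=0.00: P=43.51 D=23.57 A=44.39
t=0.49: P=43.83 D=24.74 A=45.15
t=0.98: P=44.15 D=25.92 A=45.92
t=1.47: P=44.48 D=27.12 A=46.70
t=1.96: P=44.81 D=28.32 A=47.50
t=2.46: P=45.15 D=29.56 A=48.32
t=2.95: P=45.49 D=30.78 A=49.14
t=3.44: P=45.83 D=32.01 A=49.97
t=3.93: P=46.17 D=33.24 A=50.82
t=4.42: P=46.51 D=34.49 A=51.67
At T=4.42: P=46.51 D=34.49 A=51.67; the largest is A.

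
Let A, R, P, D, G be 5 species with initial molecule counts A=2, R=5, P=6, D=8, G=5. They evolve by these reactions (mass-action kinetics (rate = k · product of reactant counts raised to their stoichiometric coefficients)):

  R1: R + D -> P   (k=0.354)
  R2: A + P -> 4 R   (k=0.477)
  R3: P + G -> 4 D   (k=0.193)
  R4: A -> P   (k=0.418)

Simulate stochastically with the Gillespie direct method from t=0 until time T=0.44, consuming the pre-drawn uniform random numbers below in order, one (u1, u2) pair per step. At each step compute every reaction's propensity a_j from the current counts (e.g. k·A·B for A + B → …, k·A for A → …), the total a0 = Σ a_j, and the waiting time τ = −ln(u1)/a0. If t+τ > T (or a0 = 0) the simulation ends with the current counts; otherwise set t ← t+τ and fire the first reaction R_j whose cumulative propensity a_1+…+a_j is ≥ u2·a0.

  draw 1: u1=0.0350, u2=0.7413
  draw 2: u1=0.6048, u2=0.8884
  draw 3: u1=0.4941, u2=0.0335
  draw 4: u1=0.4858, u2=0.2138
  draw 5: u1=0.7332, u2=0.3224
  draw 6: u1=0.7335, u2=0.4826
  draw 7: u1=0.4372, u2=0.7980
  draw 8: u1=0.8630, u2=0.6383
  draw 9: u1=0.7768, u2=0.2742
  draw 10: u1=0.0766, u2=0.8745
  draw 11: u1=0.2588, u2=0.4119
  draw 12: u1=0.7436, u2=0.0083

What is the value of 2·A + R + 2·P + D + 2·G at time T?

Check how each reaction changes W = 2·A + R + 2·P + D + 2·G (weight of products minus weight of reactants):
R1: R + D -> P: (2·1) − (1·1 + 1·1) = 2 − 2 = 0
R2: A + P -> 4 R: (1·4) − (2·1 + 2·1) = 4 − 4 = 0
R3: P + G -> 4 D: (1·4) − (2·1 + 2·1) = 4 − 4 = 0
R4: A -> P: (2·1) − (2·1) = 2 − 2 = 0
Every reaction leaves W unchanged, so W is conserved and no simulation is needed: W(T) = W(0) = 2·2 + 5 + 2·6 + 8 + 2·5 = 39

Value at T = 39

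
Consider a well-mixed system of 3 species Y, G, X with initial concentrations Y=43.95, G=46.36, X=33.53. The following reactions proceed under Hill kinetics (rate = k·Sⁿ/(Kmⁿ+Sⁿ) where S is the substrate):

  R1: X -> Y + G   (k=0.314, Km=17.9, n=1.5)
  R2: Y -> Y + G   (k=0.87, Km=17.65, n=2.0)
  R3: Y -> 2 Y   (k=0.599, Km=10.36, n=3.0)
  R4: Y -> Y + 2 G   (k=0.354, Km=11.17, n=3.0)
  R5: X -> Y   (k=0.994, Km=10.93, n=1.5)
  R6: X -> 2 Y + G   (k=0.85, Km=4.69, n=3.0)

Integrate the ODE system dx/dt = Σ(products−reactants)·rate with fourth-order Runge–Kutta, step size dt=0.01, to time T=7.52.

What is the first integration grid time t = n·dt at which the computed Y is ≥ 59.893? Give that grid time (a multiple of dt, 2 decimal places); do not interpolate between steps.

RK4 with dt=0.01: 752 steps to T=7.52. Trajectory (selected grid times):
t=0.00: Y=43.95 G=46.36 X=33.53
t=0.84: Y=46.76 G=48.48 X=31.93
t=1.67: Y=49.52 G=50.58 X=30.36
t=2.51: Y=52.30 G=52.71 X=28.79
t=3.34: Y=55.04 G=54.82 X=27.25
t=4.18: Y=57.79 G=56.96 X=25.71
t=4.82: Y=59.87 G=58.58 X=24.55
t=4.83: Y=59.90 G=58.61 X=24.53
t=5.01: Y=60.49 G=59.07 X=24.21
t=5.85: Y=63.19 G=61.20 X=22.71
t=6.68: Y=65.85 G=63.31 X=21.25
t=7.52: Y=68.51 G=65.43 X=19.80
Y(4.82)=59.870 < 59.893 but Y(4.83)=59.902 ≥ 59.893, so the first grid time is t=4.83.

Threshold first reached at t = 4.83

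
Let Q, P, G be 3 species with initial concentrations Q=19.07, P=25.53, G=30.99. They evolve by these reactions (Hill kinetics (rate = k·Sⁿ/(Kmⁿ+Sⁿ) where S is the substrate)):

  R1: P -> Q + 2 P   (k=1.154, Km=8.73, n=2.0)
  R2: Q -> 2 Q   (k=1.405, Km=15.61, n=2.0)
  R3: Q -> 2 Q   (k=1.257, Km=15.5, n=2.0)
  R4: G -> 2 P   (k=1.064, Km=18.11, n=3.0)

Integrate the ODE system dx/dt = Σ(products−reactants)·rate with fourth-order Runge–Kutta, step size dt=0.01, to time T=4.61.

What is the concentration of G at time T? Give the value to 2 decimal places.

RK4 with dt=0.01: 461 steps to T=4.61. Trajectory (selected grid times):
t=0.00: Q=19.07 P=25.53 G=30.99
t=0.51: Q=20.44 P=26.96 G=30.54
t=1.02: Q=21.85 P=28.39 G=30.09
t=1.54: Q=23.34 P=29.85 G=29.64
t=2.05: Q=24.84 P=31.27 G=29.20
t=2.56: Q=26.38 P=32.69 G=28.76
t=3.07: Q=27.96 P=34.11 G=28.33
t=3.59: Q=29.59 P=35.54 G=27.89
t=4.10: Q=31.22 P=36.95 G=27.47
t=4.61: Q=32.88 P=38.35 G=27.05
Read off G at T=4.61: 27.05

G at T = 27.05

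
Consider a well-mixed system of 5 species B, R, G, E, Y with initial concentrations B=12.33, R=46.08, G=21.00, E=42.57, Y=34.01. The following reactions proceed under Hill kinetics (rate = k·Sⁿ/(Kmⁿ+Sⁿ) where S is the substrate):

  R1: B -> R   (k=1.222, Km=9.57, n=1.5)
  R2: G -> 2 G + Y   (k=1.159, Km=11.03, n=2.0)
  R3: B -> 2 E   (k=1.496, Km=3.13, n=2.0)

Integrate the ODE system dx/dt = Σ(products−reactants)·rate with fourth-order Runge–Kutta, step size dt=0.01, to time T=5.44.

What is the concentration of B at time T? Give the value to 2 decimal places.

RK4 with dt=0.01: 544 steps to T=5.44. Trajectory (selected grid times):
t=0.00: B=12.33 R=46.08 G=21.00 E=42.57 Y=34.01
t=0.60: B=11.07 R=46.50 G=21.55 E=44.24 Y=34.56
t=1.21: B=9.84 R=46.90 G=22.11 E=45.92 Y=35.12
t=1.81: B=8.67 R=47.26 G=22.67 E=47.53 Y=35.68
t=2.42: B=7.55 R=47.58 G=23.25 E=49.12 Y=36.26
t=3.02: B=6.52 R=47.87 G=23.82 E=50.61 Y=36.83
t=3.63: B=5.56 R=48.11 G=24.40 E=52.05 Y=37.41
t=4.23: B=4.70 R=48.32 G=24.98 E=53.36 Y=37.99
t=4.84: B=3.93 R=48.49 G=25.57 E=54.55 Y=38.58
t=5.44: B=3.28 R=48.63 G=26.16 E=55.57 Y=39.17
Read off B at T=5.44: 3.28

B at T = 3.28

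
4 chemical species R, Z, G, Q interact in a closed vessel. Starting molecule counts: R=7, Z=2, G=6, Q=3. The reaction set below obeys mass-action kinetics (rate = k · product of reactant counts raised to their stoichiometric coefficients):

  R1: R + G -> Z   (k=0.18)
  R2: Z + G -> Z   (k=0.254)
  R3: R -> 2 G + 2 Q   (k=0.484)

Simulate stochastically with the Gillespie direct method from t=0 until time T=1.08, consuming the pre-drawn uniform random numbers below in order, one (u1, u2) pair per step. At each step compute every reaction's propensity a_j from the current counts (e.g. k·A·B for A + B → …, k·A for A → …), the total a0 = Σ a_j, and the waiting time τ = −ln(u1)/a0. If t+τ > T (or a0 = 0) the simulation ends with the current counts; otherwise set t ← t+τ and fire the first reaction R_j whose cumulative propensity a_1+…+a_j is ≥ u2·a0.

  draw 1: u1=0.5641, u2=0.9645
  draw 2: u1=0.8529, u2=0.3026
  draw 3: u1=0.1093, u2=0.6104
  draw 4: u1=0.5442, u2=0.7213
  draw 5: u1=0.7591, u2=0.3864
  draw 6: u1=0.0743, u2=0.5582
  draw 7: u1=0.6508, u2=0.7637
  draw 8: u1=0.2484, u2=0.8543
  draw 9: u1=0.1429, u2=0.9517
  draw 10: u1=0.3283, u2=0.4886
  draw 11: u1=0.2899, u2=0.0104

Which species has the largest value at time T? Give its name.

Dominant species at T: Q

t=0.000: R=7 Z=2 G=6 Q=3
Draw 1: a1=7.560, a2=3.048, a3=3.388, a0=13.996; τ=−ln(0.5641)/13.996=0.041 → t=0.041; u2·a0=0.9645·13.996=13.499; a1+a2=10.608 < 13.499 ≤ a1+…+a3=13.996 → R3 fires; R=6 Z=2 G=8 Q=5
Draw 2: a1=8.640, a2=4.064, a3=2.904, a0=15.608; τ=−ln(0.8529)/15.608=0.010 → t=0.051; u2·a0=0.3026·15.608=4.723 ≤ a1=8.640 → R1 fires; R=5 Z=3 G=7 Q=5
Draw 3: a1=6.300, a2=5.334, a3=2.420, a0=14.054; τ=−ln(0.1093)/14.054=0.158 → t=0.209; u2·a0=0.6104·14.054=8.579; a1=6.300 < 8.579 ≤ a1+a2=11.634 → R2 fires; R=5 Z=3 G=6 Q=5
Draw 4: a1=5.400, a2=4.572, a3=2.420, a0=12.392; τ=−ln(0.5442)/12.392=0.049 → t=0.258; u2·a0=0.7213·12.392=8.938; a1=5.400 < 8.938 ≤ a1+a2=9.972 → R2 fires; R=5 Z=3 G=5 Q=5
Draw 5: a1=4.500, a2=3.810, a3=2.420, a0=10.730; τ=−ln(0.7591)/10.730=0.026 → t=0.283; u2·a0=0.3864·10.730=4.146 ≤ a1=4.500 → R1 fires; R=4 Z=4 G=4 Q=5
Draw 6: a1=2.880, a2=4.064, a3=1.936, a0=8.880; τ=−ln(0.0743)/8.880=0.293 → t=0.576; u2·a0=0.5582·8.880=4.957; a1=2.880 < 4.957 ≤ a1+a2=6.944 → R2 fires; R=4 Z=4 G=3 Q=5
Draw 7: a1=2.160, a2=3.048, a3=1.936, a0=7.144; τ=−ln(0.6508)/7.144=0.060 → t=0.636; u2·a0=0.7637·7.144=5.456; a1+a2=5.208 < 5.456 ≤ a1+…+a3=7.144 → R3 fires; R=3 Z=4 G=5 Q=7
Draw 8: a1=2.700, a2=5.080, a3=1.452, a0=9.232; τ=−ln(0.2484)/9.232=0.151 → t=0.787; u2·a0=0.8543·9.232=7.887; a1+a2=7.780 < 7.887 ≤ a1+…+a3=9.232 → R3 fires; R=2 Z=4 G=7 Q=9
Draw 9: a1=2.520, a2=7.112, a3=0.968, a0=10.600; τ=−ln(0.1429)/10.600=0.184 → t=0.971; u2·a0=0.9517·10.600=10.088; a1+a2=9.632 < 10.088 ≤ a1+…+a3=10.600 → R3 fires; R=1 Z=4 G=9 Q=11
Draw 10: a1=1.620, a2=9.144, a3=0.484, a0=11.248; τ=−ln(0.3283)/11.248=0.099 → t=1.070; u2·a0=0.4886·11.248=5.496; a1=1.620 < 5.496 ≤ a1+a2=10.764 → R2 fires; R=1 Z=4 G=8 Q=11
Draw 11: a1=1.440, a2=8.128, a3=0.484, a0=10.052; τ=−ln(0.2899)/10.052=0.123 → t=1.193 > T=1.08: stop.
At T=1.08: R=1 Z=4 G=8 Q=11; the largest is Q.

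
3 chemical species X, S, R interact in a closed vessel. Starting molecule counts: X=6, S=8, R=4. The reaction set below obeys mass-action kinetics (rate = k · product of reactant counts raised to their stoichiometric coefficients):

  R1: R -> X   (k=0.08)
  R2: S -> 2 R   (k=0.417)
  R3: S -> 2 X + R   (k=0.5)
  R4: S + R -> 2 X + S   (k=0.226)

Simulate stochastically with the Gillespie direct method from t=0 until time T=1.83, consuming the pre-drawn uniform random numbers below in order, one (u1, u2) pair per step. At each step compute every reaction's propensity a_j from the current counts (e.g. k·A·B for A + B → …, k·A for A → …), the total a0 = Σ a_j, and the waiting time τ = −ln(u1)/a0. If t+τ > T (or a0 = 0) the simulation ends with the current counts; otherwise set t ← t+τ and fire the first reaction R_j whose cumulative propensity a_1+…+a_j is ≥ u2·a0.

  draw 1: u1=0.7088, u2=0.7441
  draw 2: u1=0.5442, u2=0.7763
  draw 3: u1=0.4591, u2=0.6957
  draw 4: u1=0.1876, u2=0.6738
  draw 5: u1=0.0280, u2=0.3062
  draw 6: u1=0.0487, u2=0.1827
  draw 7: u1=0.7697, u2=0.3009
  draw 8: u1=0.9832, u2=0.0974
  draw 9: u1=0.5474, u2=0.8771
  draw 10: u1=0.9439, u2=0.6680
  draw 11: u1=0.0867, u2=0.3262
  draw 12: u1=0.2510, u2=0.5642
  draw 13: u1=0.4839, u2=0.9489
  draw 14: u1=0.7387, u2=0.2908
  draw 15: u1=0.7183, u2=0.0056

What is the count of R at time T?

t=0.000: X=6 S=8 R=4
Draw 1: a1=0.320, a2=3.336, a3=4.000, a4=7.232, a0=14.888; τ=−ln(0.7088)/14.888=0.023 → t=0.023; u2·a0=0.7441·14.888=11.078; a1+…+a3=7.656 < 11.078 ≤ a1+…+a4=14.888 → R4 fires; X=8 S=8 R=3
Draw 2: a1=0.240, a2=3.336, a3=4.000, a4=5.424, a0=13.000; τ=−ln(0.5442)/13.000=0.047 → t=0.070; u2·a0=0.7763·13.000=10.092; a1+…+a3=7.576 < 10.092 ≤ a1+…+a4=13.000 → R4 fires; X=10 S=8 R=2
Draw 3: a1=0.160, a2=3.336, a3=4.000, a4=3.616, a0=11.112; τ=−ln(0.4591)/11.112=0.070 → t=0.140; u2·a0=0.6957·11.112=7.731; a1+…+a3=7.496 < 7.731 ≤ a1+…+a4=11.112 → R4 fires; X=12 S=8 R=1
Draw 4: a1=0.080, a2=3.336, a3=4.000, a4=1.808, a0=9.224; τ=−ln(0.1876)/9.224=0.181 → t=0.321; u2·a0=0.6738·9.224=6.215; a1+a2=3.416 < 6.215 ≤ a1+…+a3=7.416 → R3 fires; X=14 S=7 R=2
Draw 5: a1=0.160, a2=2.919, a3=3.500, a4=3.164, a0=9.743; τ=−ln(0.0280)/9.743=0.367 → t=0.688; u2·a0=0.3062·9.743=2.983; a1=0.160 < 2.983 ≤ a1+a2=3.079 → R2 fires; X=14 S=6 R=4
Draw 6: a1=0.320, a2=2.502, a3=3.000, a4=5.424, a0=11.246; τ=−ln(0.0487)/11.246=0.269 → t=0.957; u2·a0=0.1827·11.246=2.055; a1=0.320 < 2.055 ≤ a1+a2=2.822 → R2 fires; X=14 S=5 R=6
Draw 7: a1=0.480, a2=2.085, a3=2.500, a4=6.780, a0=11.845; τ=−ln(0.7697)/11.845=0.022 → t=0.979; u2·a0=0.3009·11.845=3.564; a1+a2=2.565 < 3.564 ≤ a1+…+a3=5.065 → R3 fires; X=16 S=4 R=7
Draw 8: a1=0.560, a2=1.668, a3=2.000, a4=6.328, a0=10.556; τ=−ln(0.9832)/10.556=0.002 → t=0.981; u2·a0=0.0974·10.556=1.028; a1=0.560 < 1.028 ≤ a1+a2=2.228 → R2 fires; X=16 S=3 R=9
Draw 9: a1=0.720, a2=1.251, a3=1.500, a4=6.102, a0=9.573; τ=−ln(0.5474)/9.573=0.063 → t=1.044; u2·a0=0.8771·9.573=8.396; a1+…+a3=3.471 < 8.396 ≤ a1+…+a4=9.573 → R4 fires; X=18 S=3 R=8
Draw 10: a1=0.640, a2=1.251, a3=1.500, a4=5.424, a0=8.815; τ=−ln(0.9439)/8.815=0.007 → t=1.050; u2·a0=0.6680·8.815=5.888; a1+…+a3=3.391 < 5.888 ≤ a1+…+a4=8.815 → R4 fires; X=20 S=3 R=7
Draw 11: a1=0.560, a2=1.251, a3=1.500, a4=4.746, a0=8.057; τ=−ln(0.0867)/8.057=0.304 → t=1.354; u2·a0=0.3262·8.057=2.628; a1+a2=1.811 < 2.628 ≤ a1+…+a3=3.311 → R3 fires; X=22 S=2 R=8
Draw 12: a1=0.640, a2=0.834, a3=1.000, a4=3.616, a0=6.090; τ=−ln(0.2510)/6.090=0.227 → t=1.581; u2·a0=0.5642·6.090=3.436; a1+…+a3=2.474 < 3.436 ≤ a1+…+a4=6.090 → R4 fires; X=24 S=2 R=7
Draw 13: a1=0.560, a2=0.834, a3=1.000, a4=3.164, a0=5.558; τ=−ln(0.4839)/5.558=0.131 → t=1.711; u2·a0=0.9489·5.558=5.274; a1+…+a3=2.394 < 5.274 ≤ a1+…+a4=5.558 → R4 fires; X=26 S=2 R=6
Draw 14: a1=0.480, a2=0.834, a3=1.000, a4=2.712, a0=5.026; τ=−ln(0.7387)/5.026=0.060 → t=1.772; u2·a0=0.2908·5.026=1.462; a1+a2=1.314 < 1.462 ≤ a1+…+a3=2.314 → R3 fires; X=28 S=1 R=7
Draw 15: a1=0.560, a2=0.417, a3=0.500, a4=1.582, a0=3.059; τ=−ln(0.7183)/3.059=0.108 → t=1.880 > T=1.83: stop.
Read off R at T=1.83: 7

R at T = 7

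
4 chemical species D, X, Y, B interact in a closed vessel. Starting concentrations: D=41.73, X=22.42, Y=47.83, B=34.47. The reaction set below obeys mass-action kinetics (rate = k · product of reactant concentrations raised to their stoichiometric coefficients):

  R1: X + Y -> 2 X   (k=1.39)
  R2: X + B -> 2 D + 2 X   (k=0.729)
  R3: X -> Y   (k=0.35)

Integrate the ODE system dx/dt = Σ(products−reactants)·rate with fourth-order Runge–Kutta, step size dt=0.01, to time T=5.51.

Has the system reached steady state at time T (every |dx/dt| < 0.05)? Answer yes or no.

RK4 with dt=0.01: 551 steps to T=5.51. Trajectory (selected grid times):
t=0.00: D=41.73 X=22.42 Y=47.83 B=34.47
t=0.61: D=110.67 X=104.47 Y=0.25 B=0.00
t=1.22: D=110.67 X=104.47 Y=0.25 B=0.00
t=1.84: D=110.67 X=104.47 Y=0.25 B=0.00
t=2.45: D=110.67 X=104.47 Y=0.25 B=0.00
t=3.06: D=110.67 X=104.47 Y=0.25 B=0.00
t=3.67: D=110.67 X=104.47 Y=0.25 B=0.00
t=4.29: D=110.67 X=104.47 Y=0.25 B=0.00
t=4.90: D=110.67 X=104.47 Y=0.25 B=0.00
t=5.51: D=110.67 X=104.47 Y=0.25 B=0.00
Rates at T: R1=36.5639, R2=0.0000, R3=36.5639
dx/dt at T (Σ net stoichiometry × rate): D=+0.0000, X=+0.0000, Y=+0.0000, B=-0.0000
Largest |dx/dt| is |+0.0000| (D) < 0.05 → steady.

Steady state at T: yes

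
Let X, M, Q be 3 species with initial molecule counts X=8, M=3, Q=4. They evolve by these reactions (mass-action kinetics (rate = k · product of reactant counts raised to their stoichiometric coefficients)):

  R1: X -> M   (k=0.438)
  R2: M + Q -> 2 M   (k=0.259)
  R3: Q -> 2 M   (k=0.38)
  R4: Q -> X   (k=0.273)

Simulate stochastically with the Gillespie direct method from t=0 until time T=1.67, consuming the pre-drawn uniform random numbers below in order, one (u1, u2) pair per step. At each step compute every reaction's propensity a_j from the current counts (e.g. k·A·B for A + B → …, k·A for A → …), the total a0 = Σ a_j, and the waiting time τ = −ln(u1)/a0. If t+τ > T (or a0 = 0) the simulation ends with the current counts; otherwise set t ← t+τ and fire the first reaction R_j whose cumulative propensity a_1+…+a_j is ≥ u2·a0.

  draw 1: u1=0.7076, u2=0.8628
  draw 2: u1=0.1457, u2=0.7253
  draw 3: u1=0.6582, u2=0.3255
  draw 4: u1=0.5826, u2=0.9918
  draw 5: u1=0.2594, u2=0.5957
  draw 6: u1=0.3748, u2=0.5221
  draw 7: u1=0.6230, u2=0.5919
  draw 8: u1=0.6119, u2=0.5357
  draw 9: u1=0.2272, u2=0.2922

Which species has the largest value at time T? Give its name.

t=0.000: X=8 M=3 Q=4
Draw 1: a1=3.504, a2=3.108, a3=1.520, a4=1.092, a0=9.224; τ=−ln(0.7076)/9.224=0.037 → t=0.037; u2·a0=0.8628·9.224=7.958; a1+a2=6.612 < 7.958 ≤ a1+…+a3=8.132 → R3 fires; X=8 M=5 Q=3
Draw 2: a1=3.504, a2=3.885, a3=1.140, a4=0.819, a0=9.348; τ=−ln(0.1457)/9.348=0.206 → t=0.244; u2·a0=0.7253·9.348=6.780; a1=3.504 < 6.780 ≤ a1+a2=7.389 → R2 fires; X=8 M=6 Q=2
Draw 3: a1=3.504, a2=3.108, a3=0.760, a4=0.546, a0=7.918; τ=−ln(0.6582)/7.918=0.053 → t=0.296; u2·a0=0.3255·7.918=2.577 ≤ a1=3.504 → R1 fires; X=7 M=7 Q=2
Draw 4: a1=3.066, a2=3.626, a3=0.760, a4=0.546, a0=7.998; τ=−ln(0.5826)/7.998=0.068 → t=0.364; u2·a0=0.9918·7.998=7.932; a1+…+a3=7.452 < 7.932 ≤ a1+…+a4=7.998 → R4 fires; X=8 M=7 Q=1
Draw 5: a1=3.504, a2=1.813, a3=0.380, a4=0.273, a0=5.970; τ=−ln(0.2594)/5.970=0.226 → t=0.590; u2·a0=0.5957·5.970=3.556; a1=3.504 < 3.556 ≤ a1+a2=5.317 → R2 fires; X=8 M=8 Q=0
Draw 6: a1=3.504, a2=0.000, a3=0.000, a4=0.000, a0=3.504; τ=−ln(0.3748)/3.504=0.280 → t=0.870; u2·a0=0.5221·3.504=1.829 ≤ a1=3.504 → R1 fires; X=7 M=9 Q=0
Draw 7: a1=3.066, a2=0.000, a3=0.000, a4=0.000, a0=3.066; τ=−ln(0.6230)/3.066=0.154 → t=1.024; u2·a0=0.5919·3.066=1.815 ≤ a1=3.066 → R1 fires; X=6 M=10 Q=0
Draw 8: a1=2.628, a2=0.000, a3=0.000, a4=0.000, a0=2.628; τ=−ln(0.6119)/2.628=0.187 → t=1.211; u2·a0=0.5357·2.628=1.408 ≤ a1=2.628 → R1 fires; X=5 M=11 Q=0
Draw 9: a1=2.190, a2=0.000, a3=0.000, a4=0.000, a0=2.190; τ=−ln(0.2272)/2.190=0.677 → t=1.888 > T=1.67: stop.
At T=1.67: X=5 M=11 Q=0; the largest is M.

Dominant species at T: M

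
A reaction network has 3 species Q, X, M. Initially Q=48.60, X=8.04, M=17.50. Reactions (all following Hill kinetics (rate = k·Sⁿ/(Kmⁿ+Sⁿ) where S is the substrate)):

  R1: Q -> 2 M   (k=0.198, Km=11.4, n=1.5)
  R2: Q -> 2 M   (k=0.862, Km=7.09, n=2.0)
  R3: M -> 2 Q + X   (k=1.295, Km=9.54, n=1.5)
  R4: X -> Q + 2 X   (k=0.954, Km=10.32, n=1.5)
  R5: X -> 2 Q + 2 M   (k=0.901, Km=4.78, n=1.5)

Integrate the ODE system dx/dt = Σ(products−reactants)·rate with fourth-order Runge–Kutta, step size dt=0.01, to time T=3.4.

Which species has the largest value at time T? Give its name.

Dominant species at T: Q

RK4 with dt=0.01: 340 steps to T=3.4. Trajectory (selected grid times):
t=0.00: Q=48.60 X=8.04 M=17.50
t=0.38: Q=49.54 X=8.31 M=18.40
t=0.76: Q=50.51 X=8.58 M=19.29
t=1.13: Q=51.48 X=8.86 M=20.17
t=1.51: Q=52.49 X=9.15 M=21.07
t=1.89: Q=53.53 X=9.45 M=21.97
t=2.27: Q=54.59 X=9.75 M=22.87
t=2.64: Q=55.64 X=10.05 M=23.75
t=3.02: Q=56.73 X=10.37 M=24.66
t=3.40: Q=57.85 X=10.69 M=25.57
At T=3.4: Q=57.85 X=10.69 M=25.57; the largest is Q.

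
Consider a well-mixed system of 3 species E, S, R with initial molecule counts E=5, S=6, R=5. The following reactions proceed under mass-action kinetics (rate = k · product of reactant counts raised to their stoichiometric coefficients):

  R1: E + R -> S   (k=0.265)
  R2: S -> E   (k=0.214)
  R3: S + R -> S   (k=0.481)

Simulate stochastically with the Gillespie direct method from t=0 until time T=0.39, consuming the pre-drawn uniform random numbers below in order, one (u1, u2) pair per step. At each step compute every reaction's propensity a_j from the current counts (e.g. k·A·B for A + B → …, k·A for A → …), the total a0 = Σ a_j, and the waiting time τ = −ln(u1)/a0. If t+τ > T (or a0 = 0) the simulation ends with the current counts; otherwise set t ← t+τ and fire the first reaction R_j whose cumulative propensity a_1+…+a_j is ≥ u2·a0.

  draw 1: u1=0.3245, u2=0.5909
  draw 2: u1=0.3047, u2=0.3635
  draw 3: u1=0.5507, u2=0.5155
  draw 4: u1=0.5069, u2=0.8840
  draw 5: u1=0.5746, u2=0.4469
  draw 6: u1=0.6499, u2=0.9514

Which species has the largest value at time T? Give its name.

t=0.000: E=5 S=6 R=5
Draw 1: a1=6.625, a2=1.284, a3=14.430, a0=22.339; τ=−ln(0.3245)/22.339=0.050 → t=0.050; u2·a0=0.5909·22.339=13.200; a1+a2=7.909 < 13.200 ≤ a1+…+a3=22.339 → R3 fires; E=5 S=6 R=4
Draw 2: a1=5.300, a2=1.284, a3=11.544, a0=18.128; τ=−ln(0.3047)/18.128=0.066 → t=0.116; u2·a0=0.3635·18.128=6.590; a1+a2=6.584 < 6.590 ≤ a1+…+a3=18.128 → R3 fires; E=5 S=6 R=3
Draw 3: a1=3.975, a2=1.284, a3=8.658, a0=13.917; τ=−ln(0.5507)/13.917=0.043 → t=0.159; u2·a0=0.5155·13.917=7.174; a1+a2=5.259 < 7.174 ≤ a1+…+a3=13.917 → R3 fires; E=5 S=6 R=2
Draw 4: a1=2.650, a2=1.284, a3=5.772, a0=9.706; τ=−ln(0.5069)/9.706=0.070 → t=0.229; u2·a0=0.8840·9.706=8.580; a1+a2=3.934 < 8.580 ≤ a1+…+a3=9.706 → R3 fires; E=5 S=6 R=1
Draw 5: a1=1.325, a2=1.284, a3=2.886, a0=5.495; τ=−ln(0.5746)/5.495=0.101 → t=0.330; u2·a0=0.4469·5.495=2.456; a1=1.325 < 2.456 ≤ a1+a2=2.609 → R2 fires; E=6 S=5 R=1
Draw 6: a1=1.590, a2=1.070, a3=2.405, a0=5.065; τ=−ln(0.6499)/5.065=0.085 → t=0.415 > T=0.39: stop.
At T=0.39: E=6 S=5 R=1; the largest is E.

Dominant species at T: E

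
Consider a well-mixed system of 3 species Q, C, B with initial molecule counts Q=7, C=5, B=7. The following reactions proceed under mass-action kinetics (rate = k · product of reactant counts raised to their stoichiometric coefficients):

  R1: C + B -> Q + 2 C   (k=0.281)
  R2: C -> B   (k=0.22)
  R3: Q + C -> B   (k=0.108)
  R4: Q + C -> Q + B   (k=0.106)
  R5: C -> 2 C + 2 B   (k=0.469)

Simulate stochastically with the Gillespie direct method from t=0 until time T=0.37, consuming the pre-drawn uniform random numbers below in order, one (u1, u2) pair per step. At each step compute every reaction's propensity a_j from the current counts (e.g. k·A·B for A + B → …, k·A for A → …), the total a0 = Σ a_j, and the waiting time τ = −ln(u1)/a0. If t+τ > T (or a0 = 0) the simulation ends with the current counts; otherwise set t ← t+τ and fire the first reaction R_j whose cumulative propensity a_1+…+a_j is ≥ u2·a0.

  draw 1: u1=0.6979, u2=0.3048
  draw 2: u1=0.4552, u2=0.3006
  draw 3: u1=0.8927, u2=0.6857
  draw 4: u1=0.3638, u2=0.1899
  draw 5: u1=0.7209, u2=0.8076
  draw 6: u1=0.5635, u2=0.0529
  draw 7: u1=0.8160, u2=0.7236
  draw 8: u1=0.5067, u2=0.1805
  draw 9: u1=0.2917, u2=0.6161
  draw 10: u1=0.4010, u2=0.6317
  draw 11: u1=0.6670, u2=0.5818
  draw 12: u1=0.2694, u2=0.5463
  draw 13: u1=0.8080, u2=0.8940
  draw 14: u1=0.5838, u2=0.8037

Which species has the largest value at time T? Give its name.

Dominant species at T: B

t=0.000: Q=7 C=5 B=7
Draw 1: a1=9.835, a2=1.100, a3=3.780, a4=3.710, a5=2.345, a0=20.770; τ=−ln(0.6979)/20.770=0.017 → t=0.017; u2·a0=0.3048·20.770=6.331 ≤ a1=9.835 → R1 fires; Q=8 C=6 B=6
Draw 2: a1=10.116, a2=1.320, a3=5.184, a4=5.088, a5=2.814, a0=24.522; τ=−ln(0.4552)/24.522=0.032 → t=0.049; u2·a0=0.3006·24.522=7.371 ≤ a1=10.116 → R1 fires; Q=9 C=7 B=5
Draw 3: a1=9.835, a2=1.540, a3=6.804, a4=6.678, a5=3.283, a0=28.140; τ=−ln(0.8927)/28.140=0.004 → t=0.053; u2·a0=0.6857·28.140=19.296; a1+…+a3=18.179 < 19.296 ≤ a1+…+a4=24.857 → R4 fires; Q=9 C=6 B=6
Draw 4: a1=10.116, a2=1.320, a3=5.832, a4=5.724, a5=2.814, a0=25.806; τ=−ln(0.3638)/25.806=0.039 → t=0.093; u2·a0=0.1899·25.806=4.901 ≤ a1=10.116 → R1 fires; Q=10 C=7 B=5
Draw 5: a1=9.835, a2=1.540, a3=7.560, a4=7.420, a5=3.283, a0=29.638; τ=−ln(0.7209)/29.638=0.011 → t=0.104; u2·a0=0.8076·29.638=23.936; a1+…+a3=18.935 < 23.936 ≤ a1+…+a4=26.355 → R4 fires; Q=10 C=6 B=6
Draw 6: a1=10.116, a2=1.320, a3=6.480, a4=6.360, a5=2.814, a0=27.090; τ=−ln(0.5635)/27.090=0.021 → t=0.125; u2·a0=0.0529·27.090=1.433 ≤ a1=10.116 → R1 fires; Q=11 C=7 B=5
Draw 7: a1=9.835, a2=1.540, a3=8.316, a4=8.162, a5=3.283, a0=31.136; τ=−ln(0.8160)/31.136=0.007 → t=0.131; u2·a0=0.7236·31.136=22.530; a1+…+a3=19.691 < 22.530 ≤ a1+…+a4=27.853 → R4 fires; Q=11 C=6 B=6
Draw 8: a1=10.116, a2=1.320, a3=7.128, a4=6.996, a5=2.814, a0=28.374; τ=−ln(0.5067)/28.374=0.024 → t=0.155; u2·a0=0.1805·28.374=5.122 ≤ a1=10.116 → R1 fires; Q=12 C=7 B=5
Draw 9: a1=9.835, a2=1.540, a3=9.072, a4=8.904, a5=3.283, a0=32.634; τ=−ln(0.2917)/32.634=0.038 → t=0.193; u2·a0=0.6161·32.634=20.106; a1+a2=11.375 < 20.106 ≤ a1+…+a3=20.447 → R3 fires; Q=11 C=6 B=6
Draw 10: a1=10.116, a2=1.320, a3=7.128, a4=6.996, a5=2.814, a0=28.374; τ=−ln(0.4010)/28.374=0.032 → t=0.225; u2·a0=0.6317·28.374=17.924; a1+a2=11.436 < 17.924 ≤ a1+…+a3=18.564 → R3 fires; Q=10 C=5 B=7
Draw 11: a1=9.835, a2=1.100, a3=5.400, a4=5.300, a5=2.345, a0=23.980; τ=−ln(0.6670)/23.980=0.017 → t=0.242; u2·a0=0.5818·23.980=13.952; a1+a2=10.935 < 13.952 ≤ a1+…+a3=16.335 → R3 fires; Q=9 C=4 B=8
Draw 12: a1=8.992, a2=0.880, a3=3.888, a4=3.816, a5=1.876, a0=19.452; τ=−ln(0.2694)/19.452=0.067 → t=0.310; u2·a0=0.5463·19.452=10.627; a1+a2=9.872 < 10.627 ≤ a1+…+a3=13.760 → R3 fires; Q=8 C=3 B=9
Draw 13: a1=7.587, a2=0.660, a3=2.592, a4=2.544, a5=1.407, a0=14.790; τ=−ln(0.8080)/14.790=0.014 → t=0.324; u2·a0=0.8940·14.790=13.222; a1+…+a3=10.839 < 13.222 ≤ a1+…+a4=13.383 → R4 fires; Q=8 C=2 B=10
Draw 14: a1=5.620, a2=0.440, a3=1.728, a4=1.696, a5=0.938, a0=10.422; τ=−ln(0.5838)/10.422=0.052 → t=0.376 > T=0.37: stop.
At T=0.37: Q=8 C=2 B=10; the largest is B.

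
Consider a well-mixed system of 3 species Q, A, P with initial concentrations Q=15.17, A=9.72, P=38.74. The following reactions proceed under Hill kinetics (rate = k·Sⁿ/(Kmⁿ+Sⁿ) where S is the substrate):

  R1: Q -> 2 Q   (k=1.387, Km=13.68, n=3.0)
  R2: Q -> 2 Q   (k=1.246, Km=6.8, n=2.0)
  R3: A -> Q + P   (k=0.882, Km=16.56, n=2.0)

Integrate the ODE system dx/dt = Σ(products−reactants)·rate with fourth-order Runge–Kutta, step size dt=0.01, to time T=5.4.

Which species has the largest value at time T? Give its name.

RK4 with dt=0.01: 540 steps to T=5.4. Trajectory (selected grid times):
t=0.00: Q=15.17 A=9.72 P=38.74
t=0.60: Q=16.44 A=9.59 P=38.87
t=1.20: Q=17.77 A=9.45 P=39.01
t=1.80: Q=19.14 A=9.33 P=39.13
t=2.40: Q=20.57 A=9.20 P=39.26
t=3.00: Q=22.03 A=9.08 P=39.38
t=3.60: Q=23.52 A=8.95 P=39.51
t=4.20: Q=25.03 A=8.84 P=39.62
t=4.80: Q=26.57 A=8.72 P=39.74
t=5.40: Q=28.13 A=8.61 P=39.85
At T=5.4: Q=28.13 A=8.61 P=39.85; the largest is P.

Dominant species at T: P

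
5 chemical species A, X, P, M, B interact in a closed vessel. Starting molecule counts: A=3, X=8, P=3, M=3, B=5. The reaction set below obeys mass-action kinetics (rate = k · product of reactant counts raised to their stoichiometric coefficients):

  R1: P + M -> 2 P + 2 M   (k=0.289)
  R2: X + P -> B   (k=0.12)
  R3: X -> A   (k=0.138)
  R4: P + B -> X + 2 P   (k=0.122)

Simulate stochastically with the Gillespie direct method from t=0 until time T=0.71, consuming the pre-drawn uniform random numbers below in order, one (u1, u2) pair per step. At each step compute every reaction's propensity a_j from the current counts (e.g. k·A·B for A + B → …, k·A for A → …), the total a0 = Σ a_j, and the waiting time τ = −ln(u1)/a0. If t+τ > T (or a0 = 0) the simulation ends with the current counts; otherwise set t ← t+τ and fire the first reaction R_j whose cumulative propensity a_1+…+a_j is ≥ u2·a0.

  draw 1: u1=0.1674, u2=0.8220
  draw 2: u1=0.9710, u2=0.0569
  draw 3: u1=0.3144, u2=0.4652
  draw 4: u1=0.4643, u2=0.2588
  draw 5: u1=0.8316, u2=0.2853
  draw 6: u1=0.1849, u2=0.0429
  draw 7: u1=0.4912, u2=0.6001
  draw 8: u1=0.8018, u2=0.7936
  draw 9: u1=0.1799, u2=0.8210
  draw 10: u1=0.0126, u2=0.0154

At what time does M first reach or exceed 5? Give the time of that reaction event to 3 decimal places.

Threshold first reached at t = 0.357

t=0.000: A=3 X=8 P=3 M=3 B=5
Draw 1: a1=2.601, a2=2.880, a3=1.104, a4=1.830, a0=8.415; τ=−ln(0.1674)/8.415=0.212 → t=0.212; u2·a0=0.8220·8.415=6.917; a1+…+a3=6.585 < 6.917 ≤ a1+…+a4=8.415 → R4 fires; A=3 X=9 P=4 M=3 B=4
Draw 2: a1=3.468, a2=4.320, a3=1.242, a4=1.952, a0=10.982; τ=−ln(0.9710)/10.982=0.003 → t=0.215; u2·a0=0.0569·10.982=0.625 ≤ a1=3.468 → R1 fires; A=3 X=9 P=5 M=4 B=4
Draw 3: a1=5.780, a2=5.400, a3=1.242, a4=2.440, a0=14.862; τ=−ln(0.3144)/14.862=0.078 → t=0.293; u2·a0=0.4652·14.862=6.914; a1=5.780 < 6.914 ≤ a1+a2=11.180 → R2 fires; A=3 X=8 P=4 M=4 B=5
Draw 4: a1=4.624, a2=3.840, a3=1.104, a4=2.440, a0=12.008; τ=−ln(0.4643)/12.008=0.064 → t=0.357; u2·a0=0.2588·12.008=3.108 ≤ a1=4.624 → R1 fires; A=3 X=8 P=5 M=5 B=5
Draw 5: a1=7.225, a2=4.800, a3=1.104, a4=3.050, a0=16.179; τ=−ln(0.8316)/16.179=0.011 → t=0.368; u2·a0=0.2853·16.179=4.616 ≤ a1=7.225 → R1 fires; A=3 X=8 P=6 M=6 B=5
Draw 6: a1=10.404, a2=5.760, a3=1.104, a4=3.660, a0=20.928; τ=−ln(0.1849)/20.928=0.081 → t=0.449; u2·a0=0.0429·20.928=0.898 ≤ a1=10.404 → R1 fires; A=3 X=8 P=7 M=7 B=5
Draw 7: a1=14.161, a2=6.720, a3=1.104, a4=4.270, a0=26.255; τ=−ln(0.4912)/26.255=0.027 → t=0.476; u2·a0=0.6001·26.255=15.756; a1=14.161 < 15.756 ≤ a1+a2=20.881 → R2 fires; A=3 X=7 P=6 M=7 B=6
Draw 8: a1=12.138, a2=5.040, a3=0.966, a4=4.392, a0=22.536; τ=−ln(0.8018)/22.536=0.010 → t=0.486; u2·a0=0.7936·22.536=17.885; a1+a2=17.178 < 17.885 ≤ a1+…+a3=18.144 → R3 fires; A=4 X=6 P=6 M=7 B=6
Draw 9: a1=12.138, a2=4.320, a3=0.828, a4=4.392, a0=21.678; τ=−ln(0.1799)/21.678=0.079 → t=0.565; u2·a0=0.8210·21.678=17.798; a1+…+a3=17.286 < 17.798 ≤ a1+…+a4=21.678 → R4 fires; A=4 X=7 P=7 M=7 B=5
Draw 10: a1=14.161, a2=5.880, a3=0.966, a4=4.270, a0=25.277; τ=−ln(0.0126)/25.277=0.173 → t=0.738 > T=0.71: stop.
M first becomes ≥ 5 when it reaches 5 at the event at t=0.357.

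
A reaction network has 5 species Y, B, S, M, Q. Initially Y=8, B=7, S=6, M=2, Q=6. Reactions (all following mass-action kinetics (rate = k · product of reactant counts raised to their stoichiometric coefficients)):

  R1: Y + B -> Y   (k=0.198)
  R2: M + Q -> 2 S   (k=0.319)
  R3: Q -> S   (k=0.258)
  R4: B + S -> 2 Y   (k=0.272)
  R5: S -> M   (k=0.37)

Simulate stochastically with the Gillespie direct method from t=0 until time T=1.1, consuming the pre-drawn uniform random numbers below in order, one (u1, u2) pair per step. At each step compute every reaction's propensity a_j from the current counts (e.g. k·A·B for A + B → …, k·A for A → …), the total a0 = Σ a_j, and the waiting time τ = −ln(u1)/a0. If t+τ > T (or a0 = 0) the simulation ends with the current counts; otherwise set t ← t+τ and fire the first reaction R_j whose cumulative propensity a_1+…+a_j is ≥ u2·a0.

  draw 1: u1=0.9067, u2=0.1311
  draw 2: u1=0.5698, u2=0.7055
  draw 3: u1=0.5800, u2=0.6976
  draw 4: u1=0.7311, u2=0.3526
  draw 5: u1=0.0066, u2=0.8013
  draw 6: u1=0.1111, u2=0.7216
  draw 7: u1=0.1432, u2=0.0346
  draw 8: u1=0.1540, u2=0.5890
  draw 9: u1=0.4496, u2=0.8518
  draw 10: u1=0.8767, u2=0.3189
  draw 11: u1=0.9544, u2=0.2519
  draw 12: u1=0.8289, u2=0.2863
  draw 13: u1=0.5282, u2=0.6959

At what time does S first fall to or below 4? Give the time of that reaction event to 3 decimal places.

t=0.000: Y=8 B=7 S=6 M=2 Q=6
Draw 1: a1=11.088, a2=3.828, a3=1.548, a4=11.424, a5=2.220, a0=30.108; τ=−ln(0.9067)/30.108=0.003 → t=0.003; u2·a0=0.1311·30.108=3.947 ≤ a1=11.088 → R1 fires; Y=8 B=6 S=6 M=2 Q=6
Draw 2: a1=9.504, a2=3.828, a3=1.548, a4=9.792, a5=2.220, a0=26.892; τ=−ln(0.5698)/26.892=0.021 → t=0.024; u2·a0=0.7055·26.892=18.972; a1+…+a3=14.880 < 18.972 ≤ a1+…+a4=24.672 → R4 fires; Y=10 B=5 S=5 M=2 Q=6
Draw 3: a1=9.900, a2=3.828, a3=1.548, a4=6.800, a5=1.850, a0=23.926; τ=−ln(0.5800)/23.926=0.023 → t=0.047; u2·a0=0.6976·23.926=16.691; a1+…+a3=15.276 < 16.691 ≤ a1+…+a4=22.076 → R4 fires; Y=12 B=4 S=4 M=2 Q=6
Draw 4: a1=9.504, a2=3.828, a3=1.548, a4=4.352, a5=1.480, a0=20.712; τ=−ln(0.7311)/20.712=0.015 → t=0.062; u2·a0=0.3526·20.712=7.303 ≤ a1=9.504 → R1 fires; Y=12 B=3 S=4 M=2 Q=6
Draw 5: a1=7.128, a2=3.828, a3=1.548, a4=3.264, a5=1.480, a0=17.248; τ=−ln(0.0066)/17.248=0.291 → t=0.353; u2·a0=0.8013·17.248=13.821; a1+…+a3=12.504 < 13.821 ≤ a1+…+a4=15.768 → R4 fires; Y=14 B=2 S=3 M=2 Q=6
Draw 6: a1=5.544, a2=3.828, a3=1.548, a4=1.632, a5=1.110, a0=13.662; τ=−ln(0.1111)/13.662=0.161 → t=0.514; u2·a0=0.7216·13.662=9.858; a1+a2=9.372 < 9.858 ≤ a1+…+a3=10.920 → R3 fires; Y=14 B=2 S=4 M=2 Q=5
Draw 7: a1=5.544, a2=3.190, a3=1.290, a4=2.176, a5=1.480, a0=13.680; τ=−ln(0.1432)/13.680=0.142 → t=0.656; u2·a0=0.0346·13.680=0.473 ≤ a1=5.544 → R1 fires; Y=14 B=1 S=4 M=2 Q=5
Draw 8: a1=2.772, a2=3.190, a3=1.290, a4=1.088, a5=1.480, a0=9.820; τ=−ln(0.1540)/9.820=0.191 → t=0.847; u2·a0=0.5890·9.820=5.784; a1=2.772 < 5.784 ≤ a1+a2=5.962 → R2 fires; Y=14 B=1 S=6 M=1 Q=4
Draw 9: a1=2.772, a2=1.276, a3=1.032, a4=1.632, a5=2.220, a0=8.932; τ=−ln(0.4496)/8.932=0.089 → t=0.936; u2·a0=0.8518·8.932=7.608; a1+…+a4=6.712 < 7.608 ≤ a1+…+a5=8.932 → R5 fires; Y=14 B=1 S=5 M=2 Q=4
Draw 10: a1=2.772, a2=2.552, a3=1.032, a4=1.360, a5=1.850, a0=9.566; τ=−ln(0.8767)/9.566=0.014 → t=0.950; u2·a0=0.3189·9.566=3.051; a1=2.772 < 3.051 ≤ a1+a2=5.324 → R2 fires; Y=14 B=1 S=7 M=1 Q=3
Draw 11: a1=2.772, a2=0.957, a3=0.774, a4=1.904, a5=2.590, a0=8.997; τ=−ln(0.9544)/8.997=0.005 → t=0.955; u2·a0=0.2519·8.997=2.266 ≤ a1=2.772 → R1 fires; Y=14 B=0 S=7 M=1 Q=3
Draw 12: a1=0.000, a2=0.957, a3=0.774, a4=0.000, a5=2.590, a0=4.321; τ=−ln(0.8289)/4.321=0.043 → t=0.998; u2·a0=0.2863·4.321=1.237; a1+a2=0.957 < 1.237 ≤ a1+…+a3=1.731 → R3 fires; Y=14 B=0 S=8 M=1 Q=2
Draw 13: a1=0.000, a2=0.638, a3=0.516, a4=0.000, a5=2.960, a0=4.114; τ=−ln(0.5282)/4.114=0.155 → t=1.154 > T=1.1: stop.
S first becomes ≤ 4 when it reaches 4 at the event at t=0.047.

Threshold first reached at t = 0.047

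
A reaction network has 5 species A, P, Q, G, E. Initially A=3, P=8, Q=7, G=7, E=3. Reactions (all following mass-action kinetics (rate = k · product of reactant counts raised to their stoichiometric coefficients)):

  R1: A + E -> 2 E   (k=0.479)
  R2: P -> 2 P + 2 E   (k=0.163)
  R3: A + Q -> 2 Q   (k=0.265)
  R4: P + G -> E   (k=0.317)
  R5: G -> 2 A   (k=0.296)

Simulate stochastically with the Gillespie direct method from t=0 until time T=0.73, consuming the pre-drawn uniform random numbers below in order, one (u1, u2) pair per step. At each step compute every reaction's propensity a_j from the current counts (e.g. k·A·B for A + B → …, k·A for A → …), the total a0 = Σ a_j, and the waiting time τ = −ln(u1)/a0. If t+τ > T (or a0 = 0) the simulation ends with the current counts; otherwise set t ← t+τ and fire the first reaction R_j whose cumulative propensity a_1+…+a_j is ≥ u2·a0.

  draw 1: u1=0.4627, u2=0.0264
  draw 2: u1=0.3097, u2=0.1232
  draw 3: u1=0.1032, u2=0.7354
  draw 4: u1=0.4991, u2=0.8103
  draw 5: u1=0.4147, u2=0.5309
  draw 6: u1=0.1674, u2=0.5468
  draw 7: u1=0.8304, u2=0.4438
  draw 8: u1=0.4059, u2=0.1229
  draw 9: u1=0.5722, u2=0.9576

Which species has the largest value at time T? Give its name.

Dominant species at T: E

t=0.000: A=3 P=8 Q=7 G=7 E=3
Draw 1: a1=4.311, a2=1.304, a3=5.565, a4=17.752, a5=2.072, a0=31.004; τ=−ln(0.4627)/31.004=0.025 → t=0.025; u2·a0=0.0264·31.004=0.819 ≤ a1=4.311 → R1 fires; A=2 P=8 Q=7 G=7 E=4
Draw 2: a1=3.832, a2=1.304, a3=3.710, a4=17.752, a5=2.072, a0=28.670; τ=−ln(0.3097)/28.670=0.041 → t=0.066; u2·a0=0.1232·28.670=3.532 ≤ a1=3.832 → R1 fires; A=1 P=8 Q=7 G=7 E=5
Draw 3: a1=2.395, a2=1.304, a3=1.855, a4=17.752, a5=2.072, a0=25.378; τ=−ln(0.1032)/25.378=0.089 → t=0.155; u2·a0=0.7354·25.378=18.663; a1+…+a3=5.554 < 18.663 ≤ a1+…+a4=23.306 → R4 fires; A=1 P=7 Q=7 G=6 E=6
Draw 4: a1=2.874, a2=1.141, a3=1.855, a4=13.314, a5=1.776, a0=20.960; τ=−ln(0.4991)/20.960=0.033 → t=0.188; u2·a0=0.8103·20.960=16.984; a1+…+a3=5.870 < 16.984 ≤ a1+…+a4=19.184 → R4 fires; A=1 P=6 Q=7 G=5 E=7
Draw 5: a1=3.353, a2=0.978, a3=1.855, a4=9.510, a5=1.480, a0=17.176; τ=−ln(0.4147)/17.176=0.051 → t=0.240; u2·a0=0.5309·17.176=9.119; a1+…+a3=6.186 < 9.119 ≤ a1+…+a4=15.696 → R4 fires; A=1 P=5 Q=7 G=4 E=8
Draw 6: a1=3.832, a2=0.815, a3=1.855, a4=6.340, a5=1.184, a0=14.026; τ=−ln(0.1674)/14.026=0.127 → t=0.367; u2·a0=0.5468·14.026=7.669; a1+…+a3=6.502 < 7.669 ≤ a1+…+a4=12.842 → R4 fires; A=1 P=4 Q=7 G=3 E=9
Draw 7: a1=4.311, a2=0.652, a3=1.855, a4=3.804, a5=0.888, a0=11.510; τ=−ln(0.8304)/11.510=0.016 → t=0.383; u2·a0=0.4438·11.510=5.108; a1+a2=4.963 < 5.108 ≤ a1+…+a3=6.818 → R3 fires; A=0 P=4 Q=8 G=3 E=9
Draw 8: a1=0.000, a2=0.652, a3=0.000, a4=3.804, a5=0.888, a0=5.344; τ=−ln(0.4059)/5.344=0.169 → t=0.552; u2·a0=0.1229·5.344=0.657; a1+…+a3=0.652 < 0.657 ≤ a1+…+a4=4.456 → R4 fires; A=0 P=3 Q=8 G=2 E=10
Draw 9: a1=0.000, a2=0.489, a3=0.000, a4=1.902, a5=0.592, a0=2.983; τ=−ln(0.5722)/2.983=0.187 → t=0.739 > T=0.73: stop.
At T=0.73: A=0 P=3 Q=8 G=2 E=10; the largest is E.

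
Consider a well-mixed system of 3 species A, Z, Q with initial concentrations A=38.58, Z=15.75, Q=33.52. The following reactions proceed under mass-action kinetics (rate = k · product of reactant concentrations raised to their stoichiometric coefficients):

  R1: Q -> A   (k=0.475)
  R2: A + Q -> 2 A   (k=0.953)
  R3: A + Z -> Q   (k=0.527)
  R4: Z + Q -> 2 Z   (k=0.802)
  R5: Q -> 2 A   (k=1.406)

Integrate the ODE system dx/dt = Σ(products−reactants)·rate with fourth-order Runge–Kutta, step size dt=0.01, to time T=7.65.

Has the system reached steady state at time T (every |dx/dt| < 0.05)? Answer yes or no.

Steady state at T: yes

RK4 with dt=0.01: 765 steps to T=7.65. Trajectory (selected grid times):
t=0.00: A=38.58 Z=15.75 Q=33.52
t=0.85: A=64.70 Z=0.00 Q=0.00
t=1.70: A=64.70 Z=0.00 Q=0.00
t=2.55: A=64.70 Z=0.00 Q=0.00
t=3.40: A=64.70 Z=0.00 Q=0.00
t=4.25: A=64.70 Z=0.00 Q=0.00
t=5.10: A=64.70 Z=0.00 Q=0.00
t=5.95: A=64.70 Z=0.00 Q=0.00
t=6.80: A=64.70 Z=0.00 Q=0.00
t=7.65: A=64.70 Z=0.00 Q=0.00
Rates at T: R1=0.0000, R2=0.0000, R3=0.0000, R4=0.0000, R5=0.0000
dx/dt at T (Σ net stoichiometry × rate): A=+0.0000, Z=-0.0000, Q=-0.0000
Largest |dx/dt| is |+0.0000| (A) < 0.05 → steady.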